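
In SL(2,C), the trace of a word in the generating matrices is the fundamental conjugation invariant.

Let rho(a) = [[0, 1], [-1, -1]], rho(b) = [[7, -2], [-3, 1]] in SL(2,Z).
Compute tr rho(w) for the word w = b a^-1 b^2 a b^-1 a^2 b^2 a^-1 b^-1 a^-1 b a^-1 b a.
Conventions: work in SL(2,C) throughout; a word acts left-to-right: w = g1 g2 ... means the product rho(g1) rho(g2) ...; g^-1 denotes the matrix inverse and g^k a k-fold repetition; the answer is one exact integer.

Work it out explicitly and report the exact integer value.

rho(b) = [[7, -2], [-3, 1]]
... * rho(a^-1) = [[-1, -1], [1, 0]]  ->  [[-9, -7], [4, 3]]
... * rho(b) = [[7, -2], [-3, 1]]  ->  [[-42, 11], [19, -5]]
... * rho(b) = [[7, -2], [-3, 1]]  ->  [[-327, 95], [148, -43]]
... * rho(a) = [[0, 1], [-1, -1]]  ->  [[-95, -422], [43, 191]]
... * rho(b^-1) = [[1, 2], [3, 7]]  ->  [[-1361, -3144], [616, 1423]]
... * rho(a) = [[0, 1], [-1, -1]]  ->  [[3144, 1783], [-1423, -807]]
... * rho(a) = [[0, 1], [-1, -1]]  ->  [[-1783, 1361], [807, -616]]
... * rho(b) = [[7, -2], [-3, 1]]  ->  [[-16564, 4927], [7497, -2230]]
... * rho(b) = [[7, -2], [-3, 1]]  ->  [[-130729, 38055], [59169, -17224]]
... * rho(a^-1) = [[-1, -1], [1, 0]]  ->  [[168784, 130729], [-76393, -59169]]
... * rho(b^-1) = [[1, 2], [3, 7]]  ->  [[560971, 1252671], [-253900, -566969]]
... * rho(a^-1) = [[-1, -1], [1, 0]]  ->  [[691700, -560971], [-313069, 253900]]
... * rho(b) = [[7, -2], [-3, 1]]  ->  [[6524813, -1944371], [-2953183, 880038]]
... * rho(a^-1) = [[-1, -1], [1, 0]]  ->  [[-8469184, -6524813], [3833221, 2953183]]
... * rho(b) = [[7, -2], [-3, 1]]  ->  [[-39709849, 10413555], [17972998, -4713259]]
... * rho(a) = [[0, 1], [-1, -1]]  ->  [[-10413555, -50123404], [4713259, 22686257]]
tr = -10413555 + 22686257 = 12272702

12272702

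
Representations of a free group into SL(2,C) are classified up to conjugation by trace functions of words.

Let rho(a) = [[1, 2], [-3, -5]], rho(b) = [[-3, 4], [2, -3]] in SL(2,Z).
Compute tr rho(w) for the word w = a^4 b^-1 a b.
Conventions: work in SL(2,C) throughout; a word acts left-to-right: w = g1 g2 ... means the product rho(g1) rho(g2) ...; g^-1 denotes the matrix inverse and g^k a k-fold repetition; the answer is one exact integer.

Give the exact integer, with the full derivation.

rho(a) = [[1, 2], [-3, -5]]
... * rho(a) = [[1, 2], [-3, -5]]  ->  [[-5, -8], [12, 19]]
... * rho(a) = [[1, 2], [-3, -5]]  ->  [[19, 30], [-45, -71]]
... * rho(a) = [[1, 2], [-3, -5]]  ->  [[-71, -112], [168, 265]]
... * rho(b^-1) = [[-3, -4], [-2, -3]]  ->  [[437, 620], [-1034, -1467]]
... * rho(a) = [[1, 2], [-3, -5]]  ->  [[-1423, -2226], [3367, 5267]]
... * rho(b) = [[-3, 4], [2, -3]]  ->  [[-183, 986], [433, -2333]]
tr = -183 + -2333 = -2516

-2516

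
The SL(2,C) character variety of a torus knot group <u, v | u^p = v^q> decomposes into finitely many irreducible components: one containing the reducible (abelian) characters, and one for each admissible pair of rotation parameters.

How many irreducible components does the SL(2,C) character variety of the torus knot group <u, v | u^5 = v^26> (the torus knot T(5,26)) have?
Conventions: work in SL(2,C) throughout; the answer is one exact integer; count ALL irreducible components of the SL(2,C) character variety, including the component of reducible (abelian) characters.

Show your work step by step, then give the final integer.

51

For T(5,26): irreducibility forces the central element u^5 = v^26 to one of +I, -I.
So on each irreducible component the traces are pinned: tr(u) = 2*cos(pi*alpha/5) with 1 <= alpha <= 4, tr(v) = 2*cos(pi*beta/26) with 1 <= beta <= 25.
Consistency of u^5 = (-1)^alpha I with v^26 = (-1)^beta I forces alpha = beta (mod 2).
Counting: 2 odd alphas x 13 odd betas + 2 even alphas x 12 even betas = 26 + 24 = 50.
That is 50 components of irreducible characters, and with the reducible (abelian) component the total is 51.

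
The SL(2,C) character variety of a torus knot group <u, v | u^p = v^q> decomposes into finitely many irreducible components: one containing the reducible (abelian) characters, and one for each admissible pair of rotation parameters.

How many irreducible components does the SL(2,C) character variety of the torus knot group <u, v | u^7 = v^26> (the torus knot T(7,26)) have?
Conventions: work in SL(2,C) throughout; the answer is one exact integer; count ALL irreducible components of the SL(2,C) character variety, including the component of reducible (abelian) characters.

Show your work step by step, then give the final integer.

76

For T(7,26): irreducibility forces the central element u^7 = v^26 to one of +I, -I.
On an irreducible component, tr(u) is locked at 2*cos(pi*alpha/7) for some alpha in 1..6, and tr(v) at 2*cos(pi*beta/26) for some beta in 1..25.
u^7 = (-1)^alpha I and v^26 = (-1)^beta I must agree, so alpha and beta have equal parity.
Enumerate parity-matched pairs: 3*13 odd-odd plus 3*12 even-even gives 75.
components with irreducible characters: 75; plus the single component of reducible (abelian) characters: total 76.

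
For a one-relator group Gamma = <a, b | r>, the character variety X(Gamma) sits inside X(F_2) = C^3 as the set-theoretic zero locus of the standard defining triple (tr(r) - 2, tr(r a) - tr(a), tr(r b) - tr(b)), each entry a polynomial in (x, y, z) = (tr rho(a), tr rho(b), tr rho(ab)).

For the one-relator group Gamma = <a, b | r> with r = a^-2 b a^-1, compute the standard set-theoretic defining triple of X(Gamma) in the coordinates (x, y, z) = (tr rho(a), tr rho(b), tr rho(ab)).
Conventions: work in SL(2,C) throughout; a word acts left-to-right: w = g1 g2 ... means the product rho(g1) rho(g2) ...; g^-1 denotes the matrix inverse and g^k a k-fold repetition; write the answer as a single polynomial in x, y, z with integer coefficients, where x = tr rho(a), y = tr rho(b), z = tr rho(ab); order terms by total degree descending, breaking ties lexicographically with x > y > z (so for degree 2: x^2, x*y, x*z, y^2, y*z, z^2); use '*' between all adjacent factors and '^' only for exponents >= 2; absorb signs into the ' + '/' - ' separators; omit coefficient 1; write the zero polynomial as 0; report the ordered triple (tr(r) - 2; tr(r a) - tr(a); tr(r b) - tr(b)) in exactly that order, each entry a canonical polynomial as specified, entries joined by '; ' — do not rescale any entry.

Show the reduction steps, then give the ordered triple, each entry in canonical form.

tr(b a^-1) = tr(b)*tr(a) - tr(b a) = x*y - z
and tr(a^-2 b) = tr(b a^-1)*tr(a) - tr(b) = x^2*y - x*z - y
tr(a^-2 b a^-1) = tr(a^-2 b)*tr(a) - tr(a^-2 b a) = x^3*y - x^2*z - 2*x*y + z
and tr(b^2) = tr(b)*tr(b) - tr(1) = y^2 - 2
tr(b^2 a) = tr(b)*tr(a b) - tr(a) = y*z - x
tr(b a^-1 b) = tr(b^2)*tr(a) - tr(b^2 a) = x*y^2 - y*z - x
tr(b a b a) = tr(b a)*tr(b a) - tr(1)   [split at repeated b] = z^2 - 2
and tr(b a^-1 b a) = tr(b a b)*tr(a) - tr(b a b a) = x*y*z - x^2 - z^2 + 2
tr(a^-1 b a^-1 b) = tr(b a^-1 b)*tr(a) - tr(b a^-1 b a) = x^2*y^2 - 2*x*y*z + z^2 - 2
tr(a^-2 b a^-1 b) = tr(a^-1 b a^-1 b)*tr(a) - tr(a^-1 b a^-1 b a) = x^3*y^2 - 2*x^2*y*z - x*y^2 + x*z^2 + y*z - x
assemble the triple (tr(r) - 2; tr(r a) - x; tr(r b) - y)

x^3*y - x^2*z - 2*x*y + z - 2; x^2*y - x*z - x - y; x^3*y^2 - 2*x^2*y*z - x*y^2 + x*z^2 + y*z - x - y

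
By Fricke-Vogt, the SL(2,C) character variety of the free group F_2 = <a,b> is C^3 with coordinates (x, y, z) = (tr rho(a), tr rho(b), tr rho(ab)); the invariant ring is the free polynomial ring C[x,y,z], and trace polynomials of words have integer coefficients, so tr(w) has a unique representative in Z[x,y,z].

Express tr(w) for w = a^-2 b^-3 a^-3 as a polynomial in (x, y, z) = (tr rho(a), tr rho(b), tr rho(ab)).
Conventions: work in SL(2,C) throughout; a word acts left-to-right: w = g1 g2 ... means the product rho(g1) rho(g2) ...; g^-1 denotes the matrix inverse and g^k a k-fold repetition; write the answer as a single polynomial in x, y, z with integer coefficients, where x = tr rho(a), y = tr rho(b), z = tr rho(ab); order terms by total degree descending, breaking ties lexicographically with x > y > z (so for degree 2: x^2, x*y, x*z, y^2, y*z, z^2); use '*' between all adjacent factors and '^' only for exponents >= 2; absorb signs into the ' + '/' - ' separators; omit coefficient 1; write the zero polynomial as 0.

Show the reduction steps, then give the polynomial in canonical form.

x^4*y^2*z - x^5*y - x^3*y^3 - x^4*z - 3*x^2*y^2*z + 6*x^3*y + 2*x*y^3 + 3*x^2*z + y^2*z - 7*x*y - z

and tr(b^-1) = tr(b) = y
tr(b^-2) = tr(b^-1)*tr(b) - tr(1)  (eliminate b^-1) = y^2 - 2
and tr(a b^-1) = tr(a)*tr(b) - tr(a b)  (eliminate b^-1) = x*y - z
tr(b^-2 a) = tr(a b^-1)*tr(b) - tr(a)  (eliminate b^-1) = x*y^2 - y*z - x
and tr(a^-1 b^-2) = tr(b^-2)*tr(a) - tr(b^-2 a)  (eliminate a^-1) = y*z - x
tr(a^-2 b^-2) = tr(a^-1 b^-2)*tr(a) - tr(a^-1 b^-2 a)  (eliminate a^-1) = x*y*z - x^2 - y^2 + 2
next, tr(a^-2 b^-2 a^-1) = tr(a^-2 b^-2)*tr(a) - tr(a^-2 b^-2 a)  (eliminate a^-1) = x^2*y*z - x^3 - x*y^2 - y*z + 3*x
and tr(a^-4 b^-2) = tr(a^-2 b^-2 a^-1)*tr(a) - tr(a^-2 b^-2)  (eliminate a^-1) = x^3*y*z - x^4 - x^2*y^2 - 2*x*y*z + 4*x^2 + y^2 - 2
and tr(b^-1 a^-2) = tr(a^-1 b^-1)*tr(a) - tr(a^-1 b^-1 a)  (eliminate a^-1) = x*z - y
tr(b^-1 a^-3) = tr(b^-1 a^-2)*tr(a) - tr(b^-1 a^-1)  (eliminate a^-1) = x^2*z - x*y - z
next, tr(a^-4 b^-1) = tr(b^-1 a^-3)*tr(a) - tr(b^-1 a^-2)  (eliminate a^-1) = x^3*z - x^2*y - 2*x*z + y
next, tr(a^-4 b^-3) = tr(a^-4 b^-2)*tr(b) - tr(a^-4 b^-1)  (eliminate b^-1) = x^3*y^2*z - x^4*y - x^2*y^3 - x^3*z - 2*x*y^2*z + 5*x^2*y + y^3 + 2*x*z - 3*y
next, tr(b^-3 a^-1) = tr(b^-2 a^-1)*tr(b) - tr(b^-2 a^-1 b)  (eliminate b^-1) = y^2*z - x*y - z
next, tr(b^-3) = tr(b^-2)*tr(b) - tr(b^-1)  (eliminate b^-1) = y^3 - 3*y
next, tr(a^-1 b^-3 a^-1) = tr(b^-3 a^-1)*tr(a) - tr(b^-3)  (eliminate a^-1) = x*y^2*z - x^2*y - y^3 - x*z + 3*y
tr(a^-3 b^-3) = tr(a^-1 b^-3 a^-1)*tr(a) - tr(a^-1 b^-3)  (eliminate a^-1) = x^2*y^2*z - x^3*y - x*y^3 - x^2*z - y^2*z + 4*x*y + z
next, tr(a^-2 b^-3 a^-3) = tr(a^-4 b^-3)*tr(a) - tr(a^-4 b^-3 a)  (eliminate a^-1) = x^4*y^2*z - x^5*y - x^3*y^3 - x^4*z - 3*x^2*y^2*z + 6*x^3*y + 2*x*y^3 + 3*x^2*z + y^2*z - 7*x*y - z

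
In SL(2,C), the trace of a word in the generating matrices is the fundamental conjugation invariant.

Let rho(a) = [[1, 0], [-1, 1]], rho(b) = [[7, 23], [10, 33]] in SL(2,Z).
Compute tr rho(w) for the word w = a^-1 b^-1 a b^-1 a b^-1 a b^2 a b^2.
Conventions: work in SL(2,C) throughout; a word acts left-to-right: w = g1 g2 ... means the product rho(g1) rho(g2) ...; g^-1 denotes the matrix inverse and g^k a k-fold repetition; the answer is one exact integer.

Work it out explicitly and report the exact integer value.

56926823618

rho(a^-1) = [[1, 0], [1, 1]]
... * rho(b^-1) = [[33, -23], [-10, 7]]  ->  [[33, -23], [23, -16]]
... * rho(a) = [[1, 0], [-1, 1]]  ->  [[56, -23], [39, -16]]
... * rho(b^-1) = [[33, -23], [-10, 7]]  ->  [[2078, -1449], [1447, -1009]]
... * rho(a) = [[1, 0], [-1, 1]]  ->  [[3527, -1449], [2456, -1009]]
... * rho(b^-1) = [[33, -23], [-10, 7]]  ->  [[130881, -91264], [91138, -63551]]
... * rho(a) = [[1, 0], [-1, 1]]  ->  [[222145, -91264], [154689, -63551]]
... * rho(b) = [[7, 23], [10, 33]]  ->  [[642375, 2097623], [447313, 1460664]]
... * rho(b) = [[7, 23], [10, 33]]  ->  [[25472855, 83996184], [17737831, 58490111]]
... * rho(a) = [[1, 0], [-1, 1]]  ->  [[-58523329, 83996184], [-40752280, 58490111]]
... * rho(b) = [[7, 23], [10, 33]]  ->  [[430298537, 1425837505], [299635150, 992871223]]
... * rho(b) = [[7, 23], [10, 33]]  ->  [[17270464809, 56949504016], [12026158280, 39656358809]]
tr = 17270464809 + 39656358809 = 56926823618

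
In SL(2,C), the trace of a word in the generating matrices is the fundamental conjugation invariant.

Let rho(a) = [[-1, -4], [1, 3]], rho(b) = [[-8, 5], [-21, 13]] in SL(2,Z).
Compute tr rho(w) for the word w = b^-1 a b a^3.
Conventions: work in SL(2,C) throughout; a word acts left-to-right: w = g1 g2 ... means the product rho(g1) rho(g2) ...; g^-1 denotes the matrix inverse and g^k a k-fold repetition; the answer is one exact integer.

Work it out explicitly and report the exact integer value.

-51481

rho(b^-1) = [[13, -5], [21, -8]]
... * rho(a) = [[-1, -4], [1, 3]]  ->  [[-18, -67], [-29, -108]]
... * rho(b) = [[-8, 5], [-21, 13]]  ->  [[1551, -961], [2500, -1549]]
... * rho(a) = [[-1, -4], [1, 3]]  ->  [[-2512, -9087], [-4049, -14647]]
... * rho(a) = [[-1, -4], [1, 3]]  ->  [[-6575, -17213], [-10598, -27745]]
... * rho(a) = [[-1, -4], [1, 3]]  ->  [[-10638, -25339], [-17147, -40843]]
tr = -10638 + -40843 = -51481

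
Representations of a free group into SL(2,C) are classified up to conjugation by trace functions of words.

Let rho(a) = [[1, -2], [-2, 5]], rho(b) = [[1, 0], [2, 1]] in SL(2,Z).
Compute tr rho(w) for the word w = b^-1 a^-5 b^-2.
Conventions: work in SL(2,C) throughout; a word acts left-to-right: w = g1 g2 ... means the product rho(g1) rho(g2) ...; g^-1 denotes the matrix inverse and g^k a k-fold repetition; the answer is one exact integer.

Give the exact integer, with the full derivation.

-7542

rho(b^-1) = [[1, 0], [-2, 1]]
... * rho(a^-1) = [[5, 2], [2, 1]]  ->  [[5, 2], [-8, -3]]
... * rho(a^-1) = [[5, 2], [2, 1]]  ->  [[29, 12], [-46, -19]]
... * rho(a^-1) = [[5, 2], [2, 1]]  ->  [[169, 70], [-268, -111]]
... * rho(a^-1) = [[5, 2], [2, 1]]  ->  [[985, 408], [-1562, -647]]
... * rho(a^-1) = [[5, 2], [2, 1]]  ->  [[5741, 2378], [-9104, -3771]]
... * rho(b^-1) = [[1, 0], [-2, 1]]  ->  [[985, 2378], [-1562, -3771]]
... * rho(b^-1) = [[1, 0], [-2, 1]]  ->  [[-3771, 2378], [5980, -3771]]
tr = -3771 + -3771 = -7542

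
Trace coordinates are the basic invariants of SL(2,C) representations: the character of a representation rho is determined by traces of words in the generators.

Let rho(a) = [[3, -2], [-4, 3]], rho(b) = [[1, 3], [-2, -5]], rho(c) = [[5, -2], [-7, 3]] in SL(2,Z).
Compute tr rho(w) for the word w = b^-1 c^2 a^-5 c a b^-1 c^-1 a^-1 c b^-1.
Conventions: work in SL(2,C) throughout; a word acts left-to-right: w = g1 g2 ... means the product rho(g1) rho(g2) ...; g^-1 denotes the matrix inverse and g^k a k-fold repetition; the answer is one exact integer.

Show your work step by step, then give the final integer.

rho(b^-1) = [[-5, -3], [2, 1]]
... * rho(c) = [[5, -2], [-7, 3]]  ->  [[-4, 1], [3, -1]]
... * rho(c) = [[5, -2], [-7, 3]]  ->  [[-27, 11], [22, -9]]
... * rho(a^-1) = [[3, 2], [4, 3]]  ->  [[-37, -21], [30, 17]]
... * rho(a^-1) = [[3, 2], [4, 3]]  ->  [[-195, -137], [158, 111]]
... * rho(a^-1) = [[3, 2], [4, 3]]  ->  [[-1133, -801], [918, 649]]
... * rho(a^-1) = [[3, 2], [4, 3]]  ->  [[-6603, -4669], [5350, 3783]]
... * rho(a^-1) = [[3, 2], [4, 3]]  ->  [[-38485, -27213], [31182, 22049]]
... * rho(c) = [[5, -2], [-7, 3]]  ->  [[-1934, -4669], [1567, 3783]]
... * rho(a) = [[3, -2], [-4, 3]]  ->  [[12874, -10139], [-10431, 8215]]
... * rho(b^-1) = [[-5, -3], [2, 1]]  ->  [[-84648, -48761], [68585, 39508]]
... * rho(c^-1) = [[3, 2], [7, 5]]  ->  [[-595271, -413101], [482311, 334710]]
... * rho(a^-1) = [[3, 2], [4, 3]]  ->  [[-3438217, -2429845], [2785773, 1968752]]
... * rho(c) = [[5, -2], [-7, 3]]  ->  [[-182170, -413101], [147601, 334710]]
... * rho(b^-1) = [[-5, -3], [2, 1]]  ->  [[84648, 133409], [-68585, -108093]]
tr = 84648 + -108093 = -23445

-23445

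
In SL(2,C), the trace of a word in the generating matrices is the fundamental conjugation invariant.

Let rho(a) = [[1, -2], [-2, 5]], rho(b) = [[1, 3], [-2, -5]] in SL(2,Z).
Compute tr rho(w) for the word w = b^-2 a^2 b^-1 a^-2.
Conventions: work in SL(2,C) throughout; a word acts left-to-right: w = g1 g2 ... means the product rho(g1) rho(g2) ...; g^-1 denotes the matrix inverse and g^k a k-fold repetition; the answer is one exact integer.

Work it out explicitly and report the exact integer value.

rho(b^-1) = [[-5, -3], [2, 1]]
... * rho(b^-1) = [[-5, -3], [2, 1]]  ->  [[19, 12], [-8, -5]]
... * rho(a) = [[1, -2], [-2, 5]]  ->  [[-5, 22], [2, -9]]
... * rho(a) = [[1, -2], [-2, 5]]  ->  [[-49, 120], [20, -49]]
... * rho(b^-1) = [[-5, -3], [2, 1]]  ->  [[485, 267], [-198, -109]]
... * rho(a^-1) = [[5, 2], [2, 1]]  ->  [[2959, 1237], [-1208, -505]]
... * rho(a^-1) = [[5, 2], [2, 1]]  ->  [[17269, 7155], [-7050, -2921]]
tr = 17269 + -2921 = 14348

14348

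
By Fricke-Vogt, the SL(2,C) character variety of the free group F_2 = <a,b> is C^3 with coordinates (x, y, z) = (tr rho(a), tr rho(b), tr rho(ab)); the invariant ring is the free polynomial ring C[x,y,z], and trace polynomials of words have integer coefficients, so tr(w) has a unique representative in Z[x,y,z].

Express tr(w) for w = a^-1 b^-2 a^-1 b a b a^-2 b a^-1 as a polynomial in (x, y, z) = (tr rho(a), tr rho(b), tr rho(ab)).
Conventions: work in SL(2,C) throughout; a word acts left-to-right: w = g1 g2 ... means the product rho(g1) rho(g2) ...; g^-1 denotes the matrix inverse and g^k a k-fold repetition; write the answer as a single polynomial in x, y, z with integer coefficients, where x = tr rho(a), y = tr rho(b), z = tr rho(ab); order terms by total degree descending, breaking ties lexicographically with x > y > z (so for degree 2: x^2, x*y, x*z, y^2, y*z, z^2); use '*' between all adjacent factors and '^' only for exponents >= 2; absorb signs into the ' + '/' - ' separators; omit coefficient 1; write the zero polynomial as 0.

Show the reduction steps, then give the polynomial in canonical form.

x^4*y^3*z^2 - 2*x^5*y^2*z - x^3*y^4*z - 2*x^3*y^2*z^3 + x^6*y + x^4*y^3 + 3*x^4*y*z^2 + x^2*y*z^4 - x^5*z + 6*x^3*y^2*z - x^3*z^3 + x*y^4*z + x*y^2*z^3 - 5*x^4*y - 2*x^2*y^3 - 7*x^2*y*z^2 + 4*x^3*z - 3*x*y^2*z + x*z^3 + 5*x^2*y - 2*x*z + y

trace(b^2) = trace(b) * trace(b) - trace(1) = y^2 - 2
trace(b^2 a) = trace(b) * trace(a b) - trace(a) = y*z - x
trace(b^2 a^-1) = trace(b^2) * trace(a) - trace(b^2 a) = x*y^2 - y*z - x
trace(b a b^2) = trace(b) * trace(a b^2) - trace(a b) = y^2*z - x*y - z
trace(a b a b) = trace(b a) * trace(b a) - trace(1)   [split at repeated b] = z^2 - 2
trace(a b a) = trace(a) * trace(b a) - trace(b) = x*z - y
trace(b a b^2 a) = trace(b) * trace(a b a b) - trace(a b a) = y*z^2 - x*z - y
trace(b a b^2 a^-1) = trace(b a b^2) * trace(a) - trace(b a b^2 a) = x*y^2*z - x^2*y - y*z^2 + y
trace(b a b a b^2) = trace(b) * trace(a b a b^2) - trace(a b a b) = y^2*z^2 - x*y*z - y^2 - z^2 + 2
trace(a b a b a b) = trace(b a) * trace(b a b a) - trace(b^-1 a^-1)   [split at repeated b] = z^3 - 3*z
trace(a b a b a) = trace(a) * trace(b a b a) - trace(b a b) = x*z^2 - y*z - x
trace(b a b a b^2 a) = trace(b) * trace(a b a b a b) - trace(a b a b a) = y*z^3 - x*z^2 - 2*y*z + x
trace(a^-1 b a b a b^2) = trace(b a b a b^2) * trace(a) - trace(b a b a b^2 a) = x*y^2*z^2 - x^2*y*z - y*z^3 - x*y^2 + 2*y*z + x
trace(a b a b^2 a^-2 b) = trace(a^-1 b a b a b^2) * trace(a) - trace(a^-1 b a b a b^2 a) = x^2*y^2*z^2 - x^3*y*z - x*y*z^3 - x^2*y^2 - y^2*z^2 + 3*x*y*z + x^2 + y^2 + z^2 - 2
trace(b a b^2 a^-2 b^-1 a) = trace(a b a b^2 a^-2) * trace(b) - trace(a b a b^2 a^-2 b) = -x^2*y^2*z^2 + x^3*y*z + x*y^3*z + x*y*z^3 - 3*x*y*z - x^2 - z^2 + 2
trace(b a^-2 b^-1 a^-1 b a b) = trace(b a b^2 a^-2 b^-1) * trace(a) - trace(b a b^2 a^-2 b^-1 a) = x^2*y^2*z^2 - x^3*y*z - x*y^3*z - x*y*z^3 + x^2*y^2 + 2*x*y*z + z^2 - 2
trace(a^-1 b a b a b) = trace(b a b a b) * trace(a) - trace(b a b a b a) = x*y*z^2 - x^2*z - z^3 - x*y + 3*z
trace(a^-1 b a b a b a^-1) = trace(a^-1 b a b a b) * trace(a) - trace(a^-1 b a b a b a) = x^2*y*z^2 - x^3*z - x*z^3 - x^2*y - y*z^2 + 4*x*z + y
trace(b a b a b a^-1 b) = trace(b^2 a b a b) * trace(a) - trace(b^2 a b a b a) = x*y^2*z^2 - x^2*y*z - y*z^3 - x*y^2 + 2*y*z + x
trace(b a b a b a b a) = trace(b a) * trace(b a b a b a) - trace(b^-1 a^-1 b^-1 a^-1)   [split at repeated b] = z^4 - 4*z^2 + 2
trace(b a b a b a^-1 b a) = trace(b a b a b a b) * trace(a) - trace(b a b a b a b a) = x*y*z^3 - x^2*z^2 - z^4 - 2*x*y*z + x^2 + 4*z^2 - 2
trace(a^-1 b a b a b a^-1 b) = trace(b a b a b a^-1 b) * trace(a) - trace(b a b a b a^-1 b a) = x^2*y^2*z^2 - x^3*y*z - 2*x*y*z^3 - x^2*y^2 + x^2*z^2 + z^4 + 4*x*y*z - 4*z^2 + 2
trace(a^-1 b^-1 a^-1 b a b a b) = trace(a^-1 b a b a b a^-1) * trace(b) - trace(a^-1 b a b a b a^-1 b) = x*y*z^3 - x^2*z^2 - y^2*z^2 - z^4 + y^2 + 4*z^2 - 2
trace(b a^-2 b^-1 a^-1 b a b a) = trace(a^-1 b^-1 a^-1 b a b a b) * trace(a) - trace(a^-1 b^-1 a^-1 b a b a b a) = x^2*y*z^3 - x^3*z^2 - x*y^2*z^2 - x*z^4 + x*y^2 + 4*x*z^2 - y*z - x
trace(a^-1 b a b a^-1 b a^-2 b^-1) = trace(b a^-2 b^-1 a^-1 b a b) * trace(a) - trace(b a^-2 b^-1 a^-1 b a b a) = x^3*y^2*z^2 - x^4*y*z - x^2*y^3*z - 2*x^2*y*z^3 + x^3*y^2 + x^3*z^2 + x*y^2*z^2 + x*z^4 + 2*x^2*y*z - x*y^2 - 3*x*z^2 + y*z - x
trace(b a b a^-1 b) = trace(b^2 a b) * trace(a) - trace(b^2 a b a) = x*y^2*z - x^2*y - y*z^2 + y
trace(a^-1 b a b a^-1 b) = trace(b a b a^-1 b) * trace(a) - trace(b a b a^-1 b a) = x^2*y^2*z - x^3*y - 2*x*y*z^2 + x^2*z + z^3 + 2*x*y - 3*z
trace(a^-1 b a b a^-1 b a^-1) = trace(a^-1 b a b a^-1 b) * trace(a) - trace(a^-1 b a b a^-1 b a) = x^3*y^2*z - x^4*y - 2*x^2*y*z^2 + x^3*z - x*y^2*z + x*z^3 + 3*x^2*y + y*z^2 - 3*x*z - y
trace(a^-1 b a b a^-1 b a^-2) = trace(a^-1 b a b a^-1 b a^-1) * trace(a) - trace(a^-1 b a b a^-1 b) = x^4*y^2*z - x^5*y - 2*x^3*y*z^2 + x^4*z - 2*x^2*y^2*z + x^2*z^3 + 4*x^3*y + 3*x*y*z^2 - 4*x^2*z - z^3 - 3*x*y + 3*z
trace(a^-1 b a^-2 b^-2 a^-1 b a b) = trace(a^-1 b a b a^-1 b a^-2 b^-1) * trace(b) - trace(a^-1 b a b a^-1 b a^-2) = x^3*y^3*z^2 - 2*x^4*y^2*z - x^2*y^4*z - 2*x^2*y^2*z^3 + x^5*y + x^3*y^3 + 3*x^3*y*z^2 + x*y^3*z^2 + x*y*z^4 - x^4*z + 4*x^2*y^2*z - x^2*z^3 - 4*x^3*y - x*y^3 - 6*x*y*z^2 + 4*x^2*z + y^2*z + z^3 + 2*x*y - 3*z
trace(a b^2 a^-1 b^-1) = trace(a b^2 a^-1) * trace(b) - trace(a b^2 a^-1 b) = -x*y^2*z + x^2*y + y^3 + y*z^2 - 3*y
trace(a b a b^2 a) = trace(a) * trace(b a b^2 a) - trace(b a b^2) = x*y*z^2 - x^2*z - y^2*z + z
trace(b^-1 a b a b^2 a) = trace(a b a b^2 a) * trace(b) - trace(a b a b^2 a b) = x*y^2*z^2 - x^2*y*z - y^3*z - y*z^3 + x*z^2 + 3*y*z - x
trace(b^-1 a b a b^2 a^-1) = trace(b^-1 a b a b^2) * trace(a) - trace(b^-1 a b a b^2 a) = -x*y^2*z^2 + x^2*y*z + y^3*z + y*z^3 - 3*y*z - x
trace(b a b^2 a^-1 b^-2 a) = trace(b^-1 a b a b^2 a^-1) * trace(b) - trace(b^-1 a b a b^2 a^-1 b) = -x*y^3*z^2 + x^2*y^2*z + y^4*z + y^2*z^3 - 4*y^2*z + z
trace(b^-2 a^-1 b a b^2 a^-1) = trace(b a b^2 a^-1 b^-2) * trace(a) - trace(b a b^2 a^-1 b^-2 a) = x*y^3*z^2 - 2*x^2*y^2*z - y^4*z - y^2*z^3 + x^3*y + x*y^3 + x*y*z^2 + 4*y^2*z - 3*x*y - z
trace(b a^-2 b^-2 a^-1 b a b) = trace(b^-2 a^-1 b a b^2 a^-1) * trace(a) - trace(b^-2 a^-1 b a b^2) = x^2*y^3*z^2 - 2*x^3*y^2*z - x*y^4*z - x*y^2*z^3 + x^4*y + x^2*y^3 + x^2*y*z^2 + 4*x*y^2*z - 3*x^2*y - x*z - y
trace(a^-1 b^-2 a^-1 b a b a^-2 b a^-1) = trace(a^-1 b a^-2 b^-2 a^-1 b a b) * trace(a) - trace(a^-1 b a^-2 b^-2 a^-1 b a b a) = x^4*y^3*z^2 - 2*x^5*y^2*z - x^3*y^4*z - 2*x^3*y^2*z^3 + x^6*y + x^4*y^3 + 3*x^4*y*z^2 + x^2*y*z^4 - x^5*z + 6*x^3*y^2*z - x^3*z^3 + x*y^4*z + x*y^2*z^3 - 5*x^4*y - 2*x^2*y^3 - 7*x^2*y*z^2 + 4*x^3*z - 3*x*y^2*z + x*z^3 + 5*x^2*y - 2*x*z + y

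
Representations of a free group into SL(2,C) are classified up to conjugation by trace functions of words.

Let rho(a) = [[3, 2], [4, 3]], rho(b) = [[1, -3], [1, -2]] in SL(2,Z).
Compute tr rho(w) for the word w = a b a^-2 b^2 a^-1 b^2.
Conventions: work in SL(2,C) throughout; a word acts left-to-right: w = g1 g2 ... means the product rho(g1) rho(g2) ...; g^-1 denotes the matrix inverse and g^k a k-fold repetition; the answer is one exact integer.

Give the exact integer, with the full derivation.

-9749

rho(a) = [[3, 2], [4, 3]]
... * rho(b) = [[1, -3], [1, -2]]  ->  [[5, -13], [7, -18]]
... * rho(a^-1) = [[3, -2], [-4, 3]]  ->  [[67, -49], [93, -68]]
... * rho(a^-1) = [[3, -2], [-4, 3]]  ->  [[397, -281], [551, -390]]
... * rho(b) = [[1, -3], [1, -2]]  ->  [[116, -629], [161, -873]]
... * rho(b) = [[1, -3], [1, -2]]  ->  [[-513, 910], [-712, 1263]]
... * rho(a^-1) = [[3, -2], [-4, 3]]  ->  [[-5179, 3756], [-7188, 5213]]
... * rho(b) = [[1, -3], [1, -2]]  ->  [[-1423, 8025], [-1975, 11138]]
... * rho(b) = [[1, -3], [1, -2]]  ->  [[6602, -11781], [9163, -16351]]
tr = 6602 + -16351 = -9749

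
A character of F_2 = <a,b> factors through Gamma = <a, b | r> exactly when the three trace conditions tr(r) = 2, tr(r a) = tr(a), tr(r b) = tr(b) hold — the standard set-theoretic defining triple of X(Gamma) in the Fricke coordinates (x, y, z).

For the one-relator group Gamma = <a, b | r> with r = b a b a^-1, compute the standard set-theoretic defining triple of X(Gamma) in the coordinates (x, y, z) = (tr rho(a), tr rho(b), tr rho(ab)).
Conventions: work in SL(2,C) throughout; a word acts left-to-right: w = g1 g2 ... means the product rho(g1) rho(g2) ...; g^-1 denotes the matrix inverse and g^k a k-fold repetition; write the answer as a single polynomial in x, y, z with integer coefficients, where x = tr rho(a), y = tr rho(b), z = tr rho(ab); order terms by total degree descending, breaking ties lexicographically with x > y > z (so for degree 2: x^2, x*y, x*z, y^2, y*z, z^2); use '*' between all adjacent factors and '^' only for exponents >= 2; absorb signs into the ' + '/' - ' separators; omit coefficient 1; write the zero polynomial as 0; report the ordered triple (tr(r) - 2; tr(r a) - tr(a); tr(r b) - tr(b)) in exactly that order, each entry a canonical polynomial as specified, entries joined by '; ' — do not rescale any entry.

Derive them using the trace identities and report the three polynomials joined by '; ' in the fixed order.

x*y*z - x^2 - z^2; y*z - 2*x; x*y^2*z - x^2*y - y*z^2

use: tr(b a b) = tr(b) tr(a b) - tr(a)  (reduce the b square) = y*z - x
use: tr(b a b a) = tr(b a) tr(b a) - tr(1)  (split on b) = z^2 - 2
tr(b a b a^-1) = tr(b a b) tr(a) - tr(b a b a)  (eliminate a^-1) = x*y*z - x^2 - z^2 + 2
apply: tr(b^2 a b) = tr(b) tr(b a b) - tr(b a)  (reduce the b square) = y^2*z - x*y - z
tr(a b a) = tr(a) tr(b a) - tr(b)  (reduce the a square) = x*z - y
apply: tr(b^2 a b a) = tr(b) tr(a b a b) - tr(a b a)  (reduce the b square) = y*z^2 - x*z - y
use: tr(b a b a^-1 b) = tr(b^2 a b) tr(a) - tr(b^2 a b a)  (eliminate a^-1) = x*y^2*z - x^2*y - y*z^2 + y
assemble the triple (tr(r) - 2; tr(r a) - x; tr(r b) - y)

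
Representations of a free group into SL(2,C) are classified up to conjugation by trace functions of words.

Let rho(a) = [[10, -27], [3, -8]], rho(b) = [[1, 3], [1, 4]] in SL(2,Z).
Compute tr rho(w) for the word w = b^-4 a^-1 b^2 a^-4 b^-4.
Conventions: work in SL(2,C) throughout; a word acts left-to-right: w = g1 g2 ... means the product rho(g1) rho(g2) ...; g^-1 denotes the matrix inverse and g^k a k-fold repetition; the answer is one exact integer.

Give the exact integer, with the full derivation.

rho(b^-1) = [[4, -3], [-1, 1]]
... * rho(b^-1) = [[4, -3], [-1, 1]]  ->  [[19, -15], [-5, 4]]
... * rho(b^-1) = [[4, -3], [-1, 1]]  ->  [[91, -72], [-24, 19]]
... * rho(b^-1) = [[4, -3], [-1, 1]]  ->  [[436, -345], [-115, 91]]
... * rho(a^-1) = [[-8, 27], [-3, 10]]  ->  [[-2453, 8322], [647, -2195]]
... * rho(b) = [[1, 3], [1, 4]]  ->  [[5869, 25929], [-1548, -6839]]
... * rho(b) = [[1, 3], [1, 4]]  ->  [[31798, 121323], [-8387, -32000]]
... * rho(a^-1) = [[-8, 27], [-3, 10]]  ->  [[-618353, 2071776], [163096, -546449]]
... * rho(a^-1) = [[-8, 27], [-3, 10]]  ->  [[-1268504, 4022229], [334579, -1060898]]
... * rho(a^-1) = [[-8, 27], [-3, 10]]  ->  [[-1918655, 5972682], [506062, -1575347]]
... * rho(a^-1) = [[-8, 27], [-3, 10]]  ->  [[-2568806, 7923135], [677545, -2089796]]
... * rho(b^-1) = [[4, -3], [-1, 1]]  ->  [[-18198359, 15629553], [4799976, -4122431]]
... * rho(b^-1) = [[4, -3], [-1, 1]]  ->  [[-88422989, 70224630], [23322335, -18522359]]
... * rho(b^-1) = [[4, -3], [-1, 1]]  ->  [[-423916586, 335493597], [111811699, -88489364]]
... * rho(b^-1) = [[4, -3], [-1, 1]]  ->  [[-2031159941, 1607243355], [535736160, -423924461]]
tr = -2031159941 + -423924461 = -2455084402

-2455084402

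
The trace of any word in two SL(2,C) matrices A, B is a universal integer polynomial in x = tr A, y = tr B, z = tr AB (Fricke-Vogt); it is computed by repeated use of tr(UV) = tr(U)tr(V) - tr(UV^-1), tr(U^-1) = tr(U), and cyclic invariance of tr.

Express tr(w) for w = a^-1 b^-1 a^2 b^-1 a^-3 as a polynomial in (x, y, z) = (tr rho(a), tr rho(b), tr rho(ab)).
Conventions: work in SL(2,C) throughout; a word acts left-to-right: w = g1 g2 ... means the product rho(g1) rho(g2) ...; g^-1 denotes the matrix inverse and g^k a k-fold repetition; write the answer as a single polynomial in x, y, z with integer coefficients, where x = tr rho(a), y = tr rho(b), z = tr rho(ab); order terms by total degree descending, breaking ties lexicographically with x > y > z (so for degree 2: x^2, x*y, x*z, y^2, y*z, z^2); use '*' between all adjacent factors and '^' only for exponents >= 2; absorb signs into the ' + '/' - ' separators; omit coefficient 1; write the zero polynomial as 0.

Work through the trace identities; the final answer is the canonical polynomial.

x^5*y*z - x^6 - x^4*y^2 - x^4*z^2 - 2*x^3*y*z + 6*x^4 + 2*x^2*y^2 + 2*x^2*z^2 + x*y*z - 9*x^2 - y^2 + 2

next, tr(b^-1 a) = tr(a) tr(b) - tr(a b) = x*y - z
tr(a^2) = tr(a) tr(a) - tr(1) = x^2 - 2
tr(b a^2) = tr(a) tr(b a) - tr(b) = x*z - y
tr(a^2 b a) = tr(a) tr(b a^2) - tr(b a) = x^2*z - x*y - z
and tr(b a b a) = tr(a b) tr(a b) - tr(1) = z^2 - 2
and tr(b a b) = tr(b) tr(a b) - tr(a) = y*z - x
and tr(a^2 b a b) = tr(a) tr(b a b a) - tr(b a b) = x*z^2 - y*z - x
next, tr(b^-1 a^2 b a) = tr(a^2 b a) tr(b) - tr(a^2 b a b) = x^2*y*z - x*y^2 - x*z^2 + x
tr(a^-1 b^-1 a^2 b) = tr(b^-1 a^2 b) tr(a) - tr(b^-1 a^2 b a) = -x^2*y*z + x^3 + x*y^2 + x*z^2 - 3*x
tr(b^-1 a^2 b^-1 a^-1) = tr(a^-1 b^-1 a^2) tr(b) - tr(a^-1 b^-1 a^2 b) = x^2*y*z - x^3 - x*z^2 - y*z + 3*x
tr(b^-1 a^2) = tr(a^2) tr(b) - tr(a^2 b) = x^2*y - x*z - y
and tr(b^-1 a^2 b^-1) = tr(b^-1 a^2) tr(b) - tr(b^-1 a^2 b) = x^2*y^2 - x*y*z - x^2 - y^2 + 2
next, tr(a^-2 b^-1 a^2 b^-1) = tr(b^-1 a^2 b^-1 a^-1) tr(a) - tr(b^-1 a^2 b^-1) = x^3*y*z - x^4 - x^2*y^2 - x^2*z^2 + 4*x^2 + y^2 - 2
next, tr(a^-3 b^-1 a^2 b^-1) = tr(a^-2 b^-1 a^2 b^-1) tr(a) - tr(a^-2 b^-1 a^2 b^-1 a) = x^4*y*z - x^5 - x^3*y^2 - x^3*z^2 - x^2*y*z + 5*x^3 + x*y^2 + x*z^2 + y*z - 5*x
and tr(a^-1 b^-1 a^2 b^-1 a^-3) = tr(a^-3 b^-1 a^2 b^-1) tr(a) - tr(a^-3 b^-1 a^2 b^-1 a) = x^5*y*z - x^6 - x^4*y^2 - x^4*z^2 - 2*x^3*y*z + 6*x^4 + 2*x^2*y^2 + 2*x^2*z^2 + x*y*z - 9*x^2 - y^2 + 2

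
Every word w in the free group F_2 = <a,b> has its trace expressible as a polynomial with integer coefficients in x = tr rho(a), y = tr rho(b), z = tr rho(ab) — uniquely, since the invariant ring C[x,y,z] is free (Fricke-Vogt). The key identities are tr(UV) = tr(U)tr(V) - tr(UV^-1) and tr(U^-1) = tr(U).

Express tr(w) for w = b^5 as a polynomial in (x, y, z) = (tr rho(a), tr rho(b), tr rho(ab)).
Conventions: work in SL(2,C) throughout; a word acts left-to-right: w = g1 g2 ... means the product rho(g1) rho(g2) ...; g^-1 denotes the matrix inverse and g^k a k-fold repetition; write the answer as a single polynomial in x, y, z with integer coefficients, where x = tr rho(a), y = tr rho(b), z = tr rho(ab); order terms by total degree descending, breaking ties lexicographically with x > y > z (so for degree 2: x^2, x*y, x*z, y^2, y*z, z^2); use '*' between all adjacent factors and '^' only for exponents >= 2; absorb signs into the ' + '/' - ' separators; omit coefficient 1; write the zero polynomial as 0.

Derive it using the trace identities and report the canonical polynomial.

y^5 - 5*y^3 + 5*y

use: tr(b^2) = tr(b)*tr(b) - tr(1) = y^2 - 2
tr(b^3) = tr(b)*tr(b^2) - tr(b) = y^3 - 3*y
tr(b^4) = tr(b)*tr(b^3) - tr(b^2) = y^4 - 4*y^2 + 2
apply: tr(b^5) = tr(b)*tr(b^4) - tr(b^3) = y^5 - 5*y^3 + 5*y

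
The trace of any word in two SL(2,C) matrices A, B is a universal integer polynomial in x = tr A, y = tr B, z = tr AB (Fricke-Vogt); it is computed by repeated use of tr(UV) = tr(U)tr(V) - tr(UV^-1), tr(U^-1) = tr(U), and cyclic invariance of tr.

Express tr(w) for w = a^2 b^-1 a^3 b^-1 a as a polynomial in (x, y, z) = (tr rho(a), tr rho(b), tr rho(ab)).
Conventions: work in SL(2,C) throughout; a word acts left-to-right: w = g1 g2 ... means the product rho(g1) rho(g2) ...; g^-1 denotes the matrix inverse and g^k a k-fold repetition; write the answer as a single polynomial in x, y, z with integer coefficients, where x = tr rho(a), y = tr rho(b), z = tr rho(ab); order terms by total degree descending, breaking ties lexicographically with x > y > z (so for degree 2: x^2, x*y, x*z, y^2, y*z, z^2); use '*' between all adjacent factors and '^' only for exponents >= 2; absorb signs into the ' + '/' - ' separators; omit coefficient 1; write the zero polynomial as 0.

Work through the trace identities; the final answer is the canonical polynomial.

x^6*y^2 - 2*x^5*y*z - 4*x^4*y^2 + x^4*z^2 + 6*x^3*y*z + 4*x^2*y^2 - 2*x^2*z^2 - 4*x*y*z + z^2 - 2

tr(a^2) = tr(a)*tr(a) - tr(1)   [square of a] = x^2 - 2
tr(a^3) = tr(a)*tr(a^2) - tr(a)   [square of a] = x^3 - 3*x
tr(a^4) = tr(a)*tr(a^3) - tr(a^2)   [square of a] = x^4 - 4*x^2 + 2
tr(a^5) = tr(a)*tr(a^4) - tr(a^3)   [square of a] = x^5 - 5*x^3 + 5*x
tr(a^6) = tr(a)*tr(a^5) - tr(a^4)   [square of a] = x^6 - 6*x^4 + 9*x^2 - 2
so tr(a b a) = tr(a)*tr(b a) - tr(b)   [square of a] = x*z - y
tr(a b a^2) = tr(a)*tr(a b a) - tr(a b)   [square of a] = x^2*z - x*y - z
so tr(a^2 b a^2) = tr(a)*tr(a b a^2) - tr(a b a)   [square of a] = x^3*z - x^2*y - 2*x*z + y
tr(a^3 b a^2) = tr(a)*tr(a^2 b a^2) - tr(a^2 b a)   [square of a] = x^4*z - x^3*y - 3*x^2*z + 2*x*y + z
tr(a^6 b) = tr(a)*tr(a^3 b a^2) - tr(a^3 b a)   [square of a] = x^5*z - x^4*y - 4*x^3*z + 3*x^2*y + 3*x*z - y
so tr(a^3 b^-1 a^3) = tr(a^6)*tr(b) - tr(a^6 b)   [inverse elimination on b] = x^6*y - x^5*z - 5*x^4*y + 4*x^3*z + 6*x^2*y - 3*x*z - y
tr(b a b a) = tr(a b)*tr(a b) - tr(1)   [split at a repeated a] = z^2 - 2
tr(b a b) = tr(b)*tr(a b) - tr(a)   [square of b] = y*z - x
tr(b a^2 b a) = tr(a)*tr(b a b a) - tr(b a b)   [square of a] = x*z^2 - y*z - x
tr(b^2) = tr(b)*tr(b) - tr(1)   [square of b] = y^2 - 2
reduce: tr(b a^2 b) = tr(a)*tr(b^2 a) - tr(b^2)   [square of a] = x*y*z - x^2 - y^2 + 2
tr(a b a^2 b a) = tr(a)*tr(b a^2 b a) - tr(b a^2 b)   [square of a] = x^2*z^2 - 2*x*y*z + y^2 - 2
reduce: tr(b a^3 b a^2) = tr(a)*tr(a b a^2 b a) - tr(a b a^2 b)   [square of a] = x^3*z^2 - 2*x^2*y*z + x*y^2 - x*z^2 + y*z - x
tr(b a^3 b a) = tr(a)*tr(a b a b a) - tr(a b a b)   [square of a] = x^2*z^2 - x*y*z - x^2 - z^2 + 2
tr(a^3 b a^3 b) = tr(a)*tr(b a^3 b a^2) - tr(b a^3 b a)   [square of a] = x^4*z^2 - 2*x^3*y*z + x^2*y^2 - 2*x^2*z^2 + 2*x*y*z + z^2 - 2
so tr(a^3 b^-1 a^3 b) = tr(a^3 b a^3)*tr(b) - tr(a^3 b a^3 b)   [inverse elimination on b] = x^5*y*z - x^4*y^2 - x^4*z^2 - 2*x^3*y*z + 2*x^2*y^2 + 2*x^2*z^2 + x*y*z - y^2 - z^2 + 2
tr(a^2 b^-1 a^3 b^-1 a) = tr(a^3 b^-1 a^3)*tr(b) - tr(a^3 b^-1 a^3 b)   [inverse elimination on b] = x^6*y^2 - 2*x^5*y*z - 4*x^4*y^2 + x^4*z^2 + 6*x^3*y*z + 4*x^2*y^2 - 2*x^2*z^2 - 4*x*y*z + z^2 - 2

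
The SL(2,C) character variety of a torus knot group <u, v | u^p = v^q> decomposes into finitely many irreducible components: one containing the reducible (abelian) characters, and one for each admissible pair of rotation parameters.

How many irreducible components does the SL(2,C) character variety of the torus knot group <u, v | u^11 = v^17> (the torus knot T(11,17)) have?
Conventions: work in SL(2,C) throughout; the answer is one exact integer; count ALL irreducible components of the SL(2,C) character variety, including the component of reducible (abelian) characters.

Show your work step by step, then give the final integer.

In the torus knot group T(11,17), u^11 = v^17 is central, so an irreducible representation sends it to +I or -I (Schur).
On an irreducible component, tr(u) is locked at 2*cos(pi*alpha/11) for some alpha in 1..10, and tr(v) at 2*cos(pi*beta/17) for some beta in 1..16.
Consistency of u^11 = (-1)^alpha I with v^17 = (-1)^beta I forces alpha = beta (mod 2).
Enumerate parity-matched pairs: 5*8 odd-odd plus 5*8 even-even gives 80.
components with irreducible characters: 80; plus the single component of reducible (abelian) characters: total 81.

81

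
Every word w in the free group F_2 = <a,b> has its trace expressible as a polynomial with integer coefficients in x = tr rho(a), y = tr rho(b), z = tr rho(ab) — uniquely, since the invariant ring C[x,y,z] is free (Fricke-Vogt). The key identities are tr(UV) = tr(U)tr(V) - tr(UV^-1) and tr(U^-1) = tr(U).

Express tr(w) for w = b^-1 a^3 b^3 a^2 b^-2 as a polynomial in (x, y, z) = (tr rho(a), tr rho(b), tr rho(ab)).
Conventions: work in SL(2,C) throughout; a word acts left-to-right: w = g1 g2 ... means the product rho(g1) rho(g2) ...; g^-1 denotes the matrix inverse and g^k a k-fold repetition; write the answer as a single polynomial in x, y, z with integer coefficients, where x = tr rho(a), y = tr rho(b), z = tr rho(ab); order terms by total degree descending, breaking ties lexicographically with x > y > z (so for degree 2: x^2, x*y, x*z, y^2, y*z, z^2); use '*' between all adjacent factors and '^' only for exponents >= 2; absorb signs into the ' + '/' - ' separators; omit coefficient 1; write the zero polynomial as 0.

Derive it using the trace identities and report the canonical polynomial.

use: trace(b^2 a) = trace(b)*trace(a b) - trace(a) = y*z - x
trace(b^2) = trace(b)*trace(b) - trace(1) = y^2 - 2
trace(a b^2 a) = trace(a)*trace(b^2 a) - trace(b^2) = x*y*z - x^2 - y^2 + 2
trace(b a^3 b) = trace(a)*trace(a b^2 a) - trace(a b^2) = x^2*y*z - x^3 - x*y^2 - y*z + 3*x
use: trace(b a^2) = trace(a)*trace(b a) - trace(b) = x*z - y
trace(b a^3) = trace(a)*trace(b a^2) - trace(b a) = x^2*z - x*y - z
trace(a b^3 a^2) = trace(b)*trace(b a^3 b) - trace(b a^3) = x^2*y^2*z - x^3*y - x*y^3 - x^2*z - y^2*z + 4*x*y + z
apply: trace(a b^3 a) = trace(b)*trace(a^2 b^2) - trace(a^2 b) = x*y^2*z - x^2*y - y^3 - x*z + 3*y
trace(b^3 a^4) = trace(a)*trace(a b^3 a^2) - trace(a b^3 a) = x^3*y^2*z - x^4*y - x^2*y^3 - x^3*z - 2*x*y^2*z + 5*x^2*y + y^3 + 2*x*z - 3*y
apply: trace(a^3 b^3 a^2) = trace(a)*trace(b^3 a^4) - trace(b^3 a^3) = x^4*y^2*z - x^5*y - x^3*y^3 - x^4*z - 3*x^2*y^2*z + 6*x^3*y + 2*x*y^3 + 3*x^2*z + y^2*z - 7*x*y - z
apply: trace(a b a b) = trace(b a)*trace(b a) - trace(1)   [split at repeated b] = z^2 - 2
trace(b a b a b) = trace(b)*trace(a b a b) - trace(a b a) = y*z^2 - x*z - y
trace(b^3 a b a) = trace(b)*trace(b a b a b) - trace(b a b a) = y^2*z^2 - x*y*z - y^2 - z^2 + 2
apply: trace(a b^3) = trace(b)*trace(a b^2) - trace(a b) = y^2*z - x*y - z
apply: trace(b^3 a b) = trace(b)*trace(a b^3) - trace(a b^2) = y^3*z - x*y^2 - 2*y*z + x
apply: trace(b a^2 b^3 a) = trace(a)*trace(b^3 a b a) - trace(b^3 a b) = x*y^2*z^2 - x^2*y*z - y^3*z - x*z^2 + 2*y*z + x
apply: trace(b^3) = trace(b)*trace(b^2) - trace(b) = y^3 - 3*y
apply: trace(b^4) = trace(b)*trace(b^3) - trace(b^2) = y^4 - 4*y^2 + 2
apply: trace(b a^2 b^3) = trace(a)*trace(b^4 a) - trace(b^4) = x*y^3*z - x^2*y^2 - y^4 - 2*x*y*z + x^2 + 4*y^2 - 2
trace(b^3 a^2 b a^2) = trace(a)*trace(b a^2 b^3 a) - trace(b a^2 b^3) = x^2*y^2*z^2 - x^3*y*z - 2*x*y^3*z + x^2*y^2 - x^2*z^2 + y^4 + 4*x*y*z - 4*y^2 + 2
trace(a^2 b a b) = trace(a)*trace(b a b a) - trace(b a b) = x*z^2 - y*z - x
trace(b a^2 b a b) = trace(b)*trace(a^2 b a b) - trace(a^2 b a) = x*y*z^2 - x^2*z - y^2*z + z
trace(b^3 a^2 b a) = trace(b)*trace(b a^2 b a b) - trace(b a^2 b a) = x*y^2*z^2 - x^2*y*z - y^3*z - x*z^2 + 2*y*z + x
trace(a^3 b^3 a^2 b) = trace(a)*trace(b^3 a^2 b a^2) - trace(b^3 a^2 b a) = x^3*y^2*z^2 - x^4*y*z - 2*x^2*y^3*z + x^3*y^2 - x^3*z^2 + x*y^4 - x*y^2*z^2 + 5*x^2*y*z + y^3*z - 4*x*y^2 + x*z^2 - 2*y*z + x
use: trace(b^-1 a^3 b^3 a^2) = trace(a^3 b^3 a^2)*trace(b) - trace(a^3 b^3 a^2 b) = x^4*y^3*z - x^5*y^2 - x^3*y^4 - x^3*y^2*z^2 - x^2*y^3*z + 5*x^3*y^2 + x^3*z^2 + x*y^4 + x*y^2*z^2 - 2*x^2*y*z - 3*x*y^2 - x*z^2 + y*z - x
trace(b^-2 a^3 b^3 a^2) = trace(b^-1 a^3 b^3 a^2)*trace(b) - trace(b^-1 a^3 b^3 a^2 b) = x^4*y^4*z - x^5*y^3 - x^3*y^5 - x^3*y^3*z^2 - x^4*y^2*z - x^2*y^4*z + x^5*y + 6*x^3*y^3 + x^3*y*z^2 + x*y^5 + x*y^3*z^2 + x^4*z + x^2*y^2*z - 6*x^3*y - 5*x*y^3 - x*y*z^2 - 3*x^2*z + 6*x*y + z
trace(b^-1 a^3 b^3 a^2 b^-2) = trace(b^-2 a^3 b^3 a^2)*trace(b) - trace(b^-2 a^3 b^3 a^2 b) = x^4*y^5*z - x^5*y^4 - x^3*y^6 - x^3*y^4*z^2 - 2*x^4*y^3*z - x^2*y^5*z + 2*x^5*y^2 + 7*x^3*y^4 + 2*x^3*y^2*z^2 + x*y^6 + x*y^4*z^2 + x^4*y*z + 2*x^2*y^3*z - 11*x^3*y^2 - x^3*z^2 - 6*x*y^4 - 2*x*y^2*z^2 - x^2*y*z + 9*x*y^2 + x*z^2 + x

x^4*y^5*z - x^5*y^4 - x^3*y^6 - x^3*y^4*z^2 - 2*x^4*y^3*z - x^2*y^5*z + 2*x^5*y^2 + 7*x^3*y^4 + 2*x^3*y^2*z^2 + x*y^6 + x*y^4*z^2 + x^4*y*z + 2*x^2*y^3*z - 11*x^3*y^2 - x^3*z^2 - 6*x*y^4 - 2*x*y^2*z^2 - x^2*y*z + 9*x*y^2 + x*z^2 + x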